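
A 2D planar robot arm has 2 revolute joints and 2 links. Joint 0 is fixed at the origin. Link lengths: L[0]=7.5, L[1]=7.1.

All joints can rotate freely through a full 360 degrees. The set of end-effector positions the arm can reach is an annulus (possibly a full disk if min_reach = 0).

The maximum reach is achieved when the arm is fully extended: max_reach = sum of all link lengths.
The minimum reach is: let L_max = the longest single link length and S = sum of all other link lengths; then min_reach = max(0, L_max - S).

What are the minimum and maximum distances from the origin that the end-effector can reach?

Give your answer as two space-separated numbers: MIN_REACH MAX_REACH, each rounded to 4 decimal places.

Answer: 0.4000 14.6000

Derivation:
Link lengths: [7.5, 7.1]
max_reach = 7.5 + 7.1 = 14.6
L_max = max([7.5, 7.1]) = 7.5
S (sum of others) = 14.6 - 7.5 = 7.1
min_reach = max(0, 7.5 - 7.1) = max(0, 0.4) = 0.4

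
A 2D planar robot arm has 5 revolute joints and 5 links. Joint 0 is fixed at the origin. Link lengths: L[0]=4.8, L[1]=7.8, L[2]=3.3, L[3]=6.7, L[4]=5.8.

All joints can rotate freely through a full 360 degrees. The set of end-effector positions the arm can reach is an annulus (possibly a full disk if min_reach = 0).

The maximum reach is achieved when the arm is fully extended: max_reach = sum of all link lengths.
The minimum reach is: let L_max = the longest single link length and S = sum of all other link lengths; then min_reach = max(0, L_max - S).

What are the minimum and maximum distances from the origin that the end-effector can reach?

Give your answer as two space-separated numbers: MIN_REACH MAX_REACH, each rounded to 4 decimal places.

Link lengths: [4.8, 7.8, 3.3, 6.7, 5.8]
max_reach = 4.8 + 7.8 + 3.3 + 6.7 + 5.8 = 28.4
L_max = max([4.8, 7.8, 3.3, 6.7, 5.8]) = 7.8
S (sum of others) = 28.4 - 7.8 = 20.6
min_reach = max(0, 7.8 - 20.6) = max(0, -12.8) = 0

Answer: 0.0000 28.4000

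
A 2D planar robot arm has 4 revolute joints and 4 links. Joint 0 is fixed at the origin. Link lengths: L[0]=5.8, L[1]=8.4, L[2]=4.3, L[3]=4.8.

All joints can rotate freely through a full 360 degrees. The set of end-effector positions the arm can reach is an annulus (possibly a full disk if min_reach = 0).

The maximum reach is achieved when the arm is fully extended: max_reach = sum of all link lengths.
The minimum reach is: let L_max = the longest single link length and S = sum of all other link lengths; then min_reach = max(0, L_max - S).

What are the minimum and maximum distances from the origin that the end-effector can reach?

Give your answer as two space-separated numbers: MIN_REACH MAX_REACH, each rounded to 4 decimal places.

Answer: 0.0000 23.3000

Derivation:
Link lengths: [5.8, 8.4, 4.3, 4.8]
max_reach = 5.8 + 8.4 + 4.3 + 4.8 = 23.3
L_max = max([5.8, 8.4, 4.3, 4.8]) = 8.4
S (sum of others) = 23.3 - 8.4 = 14.9
min_reach = max(0, 8.4 - 14.9) = max(0, -6.5) = 0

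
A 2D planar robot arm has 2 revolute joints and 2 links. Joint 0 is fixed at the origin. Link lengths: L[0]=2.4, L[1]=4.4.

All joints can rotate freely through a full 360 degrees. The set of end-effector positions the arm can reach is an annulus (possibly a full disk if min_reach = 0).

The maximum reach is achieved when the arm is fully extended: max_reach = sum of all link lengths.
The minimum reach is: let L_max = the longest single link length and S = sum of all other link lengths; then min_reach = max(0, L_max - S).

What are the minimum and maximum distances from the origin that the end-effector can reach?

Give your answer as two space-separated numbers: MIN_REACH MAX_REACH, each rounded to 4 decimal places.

Answer: 2.0000 6.8000

Derivation:
Link lengths: [2.4, 4.4]
max_reach = 2.4 + 4.4 = 6.8
L_max = max([2.4, 4.4]) = 4.4
S (sum of others) = 6.8 - 4.4 = 2.4
min_reach = max(0, 4.4 - 2.4) = max(0, 2) = 2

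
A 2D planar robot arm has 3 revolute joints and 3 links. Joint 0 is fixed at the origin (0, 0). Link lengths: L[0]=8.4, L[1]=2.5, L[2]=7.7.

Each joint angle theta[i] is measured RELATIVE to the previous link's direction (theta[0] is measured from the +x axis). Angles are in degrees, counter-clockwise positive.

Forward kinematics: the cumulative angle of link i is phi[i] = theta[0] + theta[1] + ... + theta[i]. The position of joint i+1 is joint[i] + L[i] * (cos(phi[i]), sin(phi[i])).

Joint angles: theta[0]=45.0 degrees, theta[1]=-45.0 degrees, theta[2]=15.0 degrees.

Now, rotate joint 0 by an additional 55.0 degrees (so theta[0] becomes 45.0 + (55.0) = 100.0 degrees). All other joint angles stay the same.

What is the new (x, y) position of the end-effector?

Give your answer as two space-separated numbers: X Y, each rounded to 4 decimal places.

joint[0] = (0.0000, 0.0000)  (base)
link 0: phi[0] = 100 = 100 deg
  cos(100 deg) = -0.1736, sin(100 deg) = 0.9848
  joint[1] = (0.0000, 0.0000) + 8.4 * (-0.1736, 0.9848) = (0.0000 + -1.4586, 0.0000 + 8.2724) = (-1.4586, 8.2724)
link 1: phi[1] = 100 + -45 = 55 deg
  cos(55 deg) = 0.5736, sin(55 deg) = 0.8192
  joint[2] = (-1.4586, 8.2724) + 2.5 * (0.5736, 0.8192) = (-1.4586 + 1.4339, 8.2724 + 2.0479) = (-0.0247, 10.3203)
link 2: phi[2] = 100 + -45 + 15 = 70 deg
  cos(70 deg) = 0.3420, sin(70 deg) = 0.9397
  joint[3] = (-0.0247, 10.3203) + 7.7 * (0.3420, 0.9397) = (-0.0247 + 2.6336, 10.3203 + 7.2356) = (2.6089, 17.5559)
End effector: (2.6089, 17.5559)

Answer: 2.6089 17.5559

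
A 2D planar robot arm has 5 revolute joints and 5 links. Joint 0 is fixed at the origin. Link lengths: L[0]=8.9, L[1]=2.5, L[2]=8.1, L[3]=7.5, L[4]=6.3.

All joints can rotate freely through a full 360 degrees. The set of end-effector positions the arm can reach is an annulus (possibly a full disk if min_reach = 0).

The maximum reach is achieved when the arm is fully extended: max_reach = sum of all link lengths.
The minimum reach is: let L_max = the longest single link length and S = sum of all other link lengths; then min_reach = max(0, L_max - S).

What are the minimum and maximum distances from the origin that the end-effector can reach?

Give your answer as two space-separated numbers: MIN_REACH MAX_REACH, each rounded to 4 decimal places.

Answer: 0.0000 33.3000

Derivation:
Link lengths: [8.9, 2.5, 8.1, 7.5, 6.3]
max_reach = 8.9 + 2.5 + 8.1 + 7.5 + 6.3 = 33.3
L_max = max([8.9, 2.5, 8.1, 7.5, 6.3]) = 8.9
S (sum of others) = 33.3 - 8.9 = 24.4
min_reach = max(0, 8.9 - 24.4) = max(0, -15.5) = 0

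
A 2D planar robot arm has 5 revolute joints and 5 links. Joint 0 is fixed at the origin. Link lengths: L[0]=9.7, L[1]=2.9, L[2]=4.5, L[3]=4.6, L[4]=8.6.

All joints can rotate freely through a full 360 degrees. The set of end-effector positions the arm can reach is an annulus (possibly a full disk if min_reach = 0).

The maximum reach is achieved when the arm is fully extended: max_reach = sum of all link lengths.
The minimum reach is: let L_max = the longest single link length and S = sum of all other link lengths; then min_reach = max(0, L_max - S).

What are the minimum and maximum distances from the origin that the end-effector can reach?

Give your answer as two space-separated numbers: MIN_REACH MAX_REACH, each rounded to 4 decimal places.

Link lengths: [9.7, 2.9, 4.5, 4.6, 8.6]
max_reach = 9.7 + 2.9 + 4.5 + 4.6 + 8.6 = 30.3
L_max = max([9.7, 2.9, 4.5, 4.6, 8.6]) = 9.7
S (sum of others) = 30.3 - 9.7 = 20.6
min_reach = max(0, 9.7 - 20.6) = max(0, -10.9) = 0

Answer: 0.0000 30.3000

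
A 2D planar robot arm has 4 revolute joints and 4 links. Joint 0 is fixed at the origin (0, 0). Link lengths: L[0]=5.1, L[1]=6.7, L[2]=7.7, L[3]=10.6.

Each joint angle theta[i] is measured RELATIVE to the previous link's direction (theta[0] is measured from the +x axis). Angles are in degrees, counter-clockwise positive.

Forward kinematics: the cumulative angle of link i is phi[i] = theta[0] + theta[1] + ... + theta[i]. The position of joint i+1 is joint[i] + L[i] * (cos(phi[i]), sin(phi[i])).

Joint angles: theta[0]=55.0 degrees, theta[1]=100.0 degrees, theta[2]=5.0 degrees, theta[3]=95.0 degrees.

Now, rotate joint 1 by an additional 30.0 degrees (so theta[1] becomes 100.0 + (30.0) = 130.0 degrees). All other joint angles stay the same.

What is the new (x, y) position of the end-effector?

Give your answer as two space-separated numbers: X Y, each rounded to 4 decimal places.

joint[0] = (0.0000, 0.0000)  (base)
link 0: phi[0] = 55 = 55 deg
  cos(55 deg) = 0.5736, sin(55 deg) = 0.8192
  joint[1] = (0.0000, 0.0000) + 5.1 * (0.5736, 0.8192) = (0.0000 + 2.9252, 0.0000 + 4.1777) = (2.9252, 4.1777)
link 1: phi[1] = 55 + 130 = 185 deg
  cos(185 deg) = -0.9962, sin(185 deg) = -0.0872
  joint[2] = (2.9252, 4.1777) + 6.7 * (-0.9962, -0.0872) = (2.9252 + -6.6745, 4.1777 + -0.5839) = (-3.7493, 3.5937)
link 2: phi[2] = 55 + 130 + 5 = 190 deg
  cos(190 deg) = -0.9848, sin(190 deg) = -0.1736
  joint[3] = (-3.7493, 3.5937) + 7.7 * (-0.9848, -0.1736) = (-3.7493 + -7.5830, 3.5937 + -1.3371) = (-11.3323, 2.2566)
link 3: phi[3] = 55 + 130 + 5 + 95 = 285 deg
  cos(285 deg) = 0.2588, sin(285 deg) = -0.9659
  joint[4] = (-11.3323, 2.2566) + 10.6 * (0.2588, -0.9659) = (-11.3323 + 2.7435, 2.2566 + -10.2388) = (-8.5888, -7.9822)
End effector: (-8.5888, -7.9822)

Answer: -8.5888 -7.9822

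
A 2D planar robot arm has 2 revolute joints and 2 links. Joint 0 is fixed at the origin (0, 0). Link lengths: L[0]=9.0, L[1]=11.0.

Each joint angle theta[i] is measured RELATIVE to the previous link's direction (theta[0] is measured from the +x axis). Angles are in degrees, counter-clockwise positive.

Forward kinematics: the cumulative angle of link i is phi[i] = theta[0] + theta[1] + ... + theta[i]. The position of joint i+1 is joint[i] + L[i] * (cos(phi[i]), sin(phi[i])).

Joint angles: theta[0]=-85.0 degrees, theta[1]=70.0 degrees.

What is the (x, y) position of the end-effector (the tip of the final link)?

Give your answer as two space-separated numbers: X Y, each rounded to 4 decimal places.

joint[0] = (0.0000, 0.0000)  (base)
link 0: phi[0] = -85 = -85 deg
  cos(-85 deg) = 0.0872, sin(-85 deg) = -0.9962
  joint[1] = (0.0000, 0.0000) + 9 * (0.0872, -0.9962) = (0.0000 + 0.7844, 0.0000 + -8.9658) = (0.7844, -8.9658)
link 1: phi[1] = -85 + 70 = -15 deg
  cos(-15 deg) = 0.9659, sin(-15 deg) = -0.2588
  joint[2] = (0.7844, -8.9658) + 11 * (0.9659, -0.2588) = (0.7844 + 10.6252, -8.9658 + -2.8470) = (11.4096, -11.8128)
End effector: (11.4096, -11.8128)

Answer: 11.4096 -11.8128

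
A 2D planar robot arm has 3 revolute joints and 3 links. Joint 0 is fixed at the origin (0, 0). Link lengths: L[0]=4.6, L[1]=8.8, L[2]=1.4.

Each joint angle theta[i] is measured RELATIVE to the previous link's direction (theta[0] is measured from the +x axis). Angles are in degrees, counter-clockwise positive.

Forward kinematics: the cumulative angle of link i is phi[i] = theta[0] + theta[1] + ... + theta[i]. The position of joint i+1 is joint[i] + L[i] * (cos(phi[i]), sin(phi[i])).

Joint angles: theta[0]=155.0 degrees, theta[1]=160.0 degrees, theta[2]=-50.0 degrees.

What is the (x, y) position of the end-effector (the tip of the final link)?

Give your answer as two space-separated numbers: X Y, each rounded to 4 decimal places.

Answer: 1.9315 -5.6732

Derivation:
joint[0] = (0.0000, 0.0000)  (base)
link 0: phi[0] = 155 = 155 deg
  cos(155 deg) = -0.9063, sin(155 deg) = 0.4226
  joint[1] = (0.0000, 0.0000) + 4.6 * (-0.9063, 0.4226) = (0.0000 + -4.1690, 0.0000 + 1.9440) = (-4.1690, 1.9440)
link 1: phi[1] = 155 + 160 = 315 deg
  cos(315 deg) = 0.7071, sin(315 deg) = -0.7071
  joint[2] = (-4.1690, 1.9440) + 8.8 * (0.7071, -0.7071) = (-4.1690 + 6.2225, 1.9440 + -6.2225) = (2.0535, -4.2785)
link 2: phi[2] = 155 + 160 + -50 = 265 deg
  cos(265 deg) = -0.0872, sin(265 deg) = -0.9962
  joint[3] = (2.0535, -4.2785) + 1.4 * (-0.0872, -0.9962) = (2.0535 + -0.1220, -4.2785 + -1.3947) = (1.9315, -5.6732)
End effector: (1.9315, -5.6732)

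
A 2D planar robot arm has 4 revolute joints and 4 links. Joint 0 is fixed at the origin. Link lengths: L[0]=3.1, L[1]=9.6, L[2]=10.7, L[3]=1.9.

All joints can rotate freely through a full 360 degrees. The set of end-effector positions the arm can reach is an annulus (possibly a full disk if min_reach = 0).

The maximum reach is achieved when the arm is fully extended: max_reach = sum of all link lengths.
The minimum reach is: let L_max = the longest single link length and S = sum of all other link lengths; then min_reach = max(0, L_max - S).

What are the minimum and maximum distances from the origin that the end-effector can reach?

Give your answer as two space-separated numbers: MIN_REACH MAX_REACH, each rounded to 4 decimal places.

Link lengths: [3.1, 9.6, 10.7, 1.9]
max_reach = 3.1 + 9.6 + 10.7 + 1.9 = 25.3
L_max = max([3.1, 9.6, 10.7, 1.9]) = 10.7
S (sum of others) = 25.3 - 10.7 = 14.6
min_reach = max(0, 10.7 - 14.6) = max(0, -3.9) = 0

Answer: 0.0000 25.3000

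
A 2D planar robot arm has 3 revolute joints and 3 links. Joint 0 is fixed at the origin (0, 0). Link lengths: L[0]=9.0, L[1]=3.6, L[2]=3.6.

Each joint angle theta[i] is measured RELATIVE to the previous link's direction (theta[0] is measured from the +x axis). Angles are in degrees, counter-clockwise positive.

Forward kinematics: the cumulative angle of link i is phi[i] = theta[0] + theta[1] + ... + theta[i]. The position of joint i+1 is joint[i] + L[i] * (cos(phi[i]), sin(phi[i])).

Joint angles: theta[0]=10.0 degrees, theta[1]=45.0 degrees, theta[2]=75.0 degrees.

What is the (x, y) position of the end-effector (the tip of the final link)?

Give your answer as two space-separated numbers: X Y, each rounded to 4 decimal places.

joint[0] = (0.0000, 0.0000)  (base)
link 0: phi[0] = 10 = 10 deg
  cos(10 deg) = 0.9848, sin(10 deg) = 0.1736
  joint[1] = (0.0000, 0.0000) + 9 * (0.9848, 0.1736) = (0.0000 + 8.8633, 0.0000 + 1.5628) = (8.8633, 1.5628)
link 1: phi[1] = 10 + 45 = 55 deg
  cos(55 deg) = 0.5736, sin(55 deg) = 0.8192
  joint[2] = (8.8633, 1.5628) + 3.6 * (0.5736, 0.8192) = (8.8633 + 2.0649, 1.5628 + 2.9489) = (10.9281, 4.5118)
link 2: phi[2] = 10 + 45 + 75 = 130 deg
  cos(130 deg) = -0.6428, sin(130 deg) = 0.7660
  joint[3] = (10.9281, 4.5118) + 3.6 * (-0.6428, 0.7660) = (10.9281 + -2.3140, 4.5118 + 2.7578) = (8.6141, 7.2695)
End effector: (8.6141, 7.2695)

Answer: 8.6141 7.2695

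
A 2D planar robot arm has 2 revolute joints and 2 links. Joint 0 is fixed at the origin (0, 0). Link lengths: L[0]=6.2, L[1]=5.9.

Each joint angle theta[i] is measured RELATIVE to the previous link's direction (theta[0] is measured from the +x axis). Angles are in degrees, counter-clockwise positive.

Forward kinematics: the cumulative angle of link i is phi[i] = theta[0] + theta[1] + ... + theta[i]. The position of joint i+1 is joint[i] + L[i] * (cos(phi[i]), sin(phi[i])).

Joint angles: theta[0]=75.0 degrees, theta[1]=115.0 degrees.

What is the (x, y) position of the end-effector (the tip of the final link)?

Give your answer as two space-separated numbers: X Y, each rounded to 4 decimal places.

joint[0] = (0.0000, 0.0000)  (base)
link 0: phi[0] = 75 = 75 deg
  cos(75 deg) = 0.2588, sin(75 deg) = 0.9659
  joint[1] = (0.0000, 0.0000) + 6.2 * (0.2588, 0.9659) = (0.0000 + 1.6047, 0.0000 + 5.9887) = (1.6047, 5.9887)
link 1: phi[1] = 75 + 115 = 190 deg
  cos(190 deg) = -0.9848, sin(190 deg) = -0.1736
  joint[2] = (1.6047, 5.9887) + 5.9 * (-0.9848, -0.1736) = (1.6047 + -5.8104, 5.9887 + -1.0245) = (-4.2057, 4.9642)
End effector: (-4.2057, 4.9642)

Answer: -4.2057 4.9642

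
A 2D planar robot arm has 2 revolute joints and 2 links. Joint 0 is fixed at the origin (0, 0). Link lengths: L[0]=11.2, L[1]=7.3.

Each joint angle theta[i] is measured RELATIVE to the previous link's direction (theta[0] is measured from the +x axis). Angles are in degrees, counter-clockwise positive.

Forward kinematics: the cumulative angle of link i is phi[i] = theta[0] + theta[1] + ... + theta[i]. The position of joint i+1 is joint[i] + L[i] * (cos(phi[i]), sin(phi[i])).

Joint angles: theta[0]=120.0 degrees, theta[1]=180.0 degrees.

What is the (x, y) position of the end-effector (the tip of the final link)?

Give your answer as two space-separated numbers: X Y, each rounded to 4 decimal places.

joint[0] = (0.0000, 0.0000)  (base)
link 0: phi[0] = 120 = 120 deg
  cos(120 deg) = -0.5000, sin(120 deg) = 0.8660
  joint[1] = (0.0000, 0.0000) + 11.2 * (-0.5000, 0.8660) = (0.0000 + -5.6000, 0.0000 + 9.6995) = (-5.6000, 9.6995)
link 1: phi[1] = 120 + 180 = 300 deg
  cos(300 deg) = 0.5000, sin(300 deg) = -0.8660
  joint[2] = (-5.6000, 9.6995) + 7.3 * (0.5000, -0.8660) = (-5.6000 + 3.6500, 9.6995 + -6.3220) = (-1.9500, 3.3775)
End effector: (-1.9500, 3.3775)

Answer: -1.9500 3.3775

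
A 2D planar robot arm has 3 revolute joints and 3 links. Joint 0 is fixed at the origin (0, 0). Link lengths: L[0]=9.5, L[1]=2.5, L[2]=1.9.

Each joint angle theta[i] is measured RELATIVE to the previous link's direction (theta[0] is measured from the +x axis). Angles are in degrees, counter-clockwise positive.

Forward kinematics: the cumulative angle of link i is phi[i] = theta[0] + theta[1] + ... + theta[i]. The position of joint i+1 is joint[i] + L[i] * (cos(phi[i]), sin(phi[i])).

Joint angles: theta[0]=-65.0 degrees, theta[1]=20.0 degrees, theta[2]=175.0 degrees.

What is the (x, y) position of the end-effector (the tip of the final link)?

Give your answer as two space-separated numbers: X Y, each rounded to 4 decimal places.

joint[0] = (0.0000, 0.0000)  (base)
link 0: phi[0] = -65 = -65 deg
  cos(-65 deg) = 0.4226, sin(-65 deg) = -0.9063
  joint[1] = (0.0000, 0.0000) + 9.5 * (0.4226, -0.9063) = (0.0000 + 4.0149, 0.0000 + -8.6099) = (4.0149, -8.6099)
link 1: phi[1] = -65 + 20 = -45 deg
  cos(-45 deg) = 0.7071, sin(-45 deg) = -0.7071
  joint[2] = (4.0149, -8.6099) + 2.5 * (0.7071, -0.7071) = (4.0149 + 1.7678, -8.6099 + -1.7678) = (5.7826, -10.3777)
link 2: phi[2] = -65 + 20 + 175 = 130 deg
  cos(130 deg) = -0.6428, sin(130 deg) = 0.7660
  joint[3] = (5.7826, -10.3777) + 1.9 * (-0.6428, 0.7660) = (5.7826 + -1.2213, -10.3777 + 1.4555) = (4.5613, -8.9222)
End effector: (4.5613, -8.9222)

Answer: 4.5613 -8.9222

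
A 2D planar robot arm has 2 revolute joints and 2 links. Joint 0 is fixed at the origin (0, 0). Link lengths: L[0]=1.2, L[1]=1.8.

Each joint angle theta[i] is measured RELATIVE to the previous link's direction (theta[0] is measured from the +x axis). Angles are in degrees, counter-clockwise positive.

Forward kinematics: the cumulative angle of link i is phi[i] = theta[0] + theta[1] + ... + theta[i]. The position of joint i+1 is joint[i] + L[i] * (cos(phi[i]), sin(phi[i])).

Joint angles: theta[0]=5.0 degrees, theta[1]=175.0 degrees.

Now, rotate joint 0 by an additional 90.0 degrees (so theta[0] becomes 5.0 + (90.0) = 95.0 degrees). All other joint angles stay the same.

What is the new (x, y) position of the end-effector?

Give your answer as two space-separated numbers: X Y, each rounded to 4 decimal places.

joint[0] = (0.0000, 0.0000)  (base)
link 0: phi[0] = 95 = 95 deg
  cos(95 deg) = -0.0872, sin(95 deg) = 0.9962
  joint[1] = (0.0000, 0.0000) + 1.2 * (-0.0872, 0.9962) = (0.0000 + -0.1046, 0.0000 + 1.1954) = (-0.1046, 1.1954)
link 1: phi[1] = 95 + 175 = 270 deg
  cos(270 deg) = -0.0000, sin(270 deg) = -1.0000
  joint[2] = (-0.1046, 1.1954) + 1.8 * (-0.0000, -1.0000) = (-0.1046 + -0.0000, 1.1954 + -1.8000) = (-0.1046, -0.6046)
End effector: (-0.1046, -0.6046)

Answer: -0.1046 -0.6046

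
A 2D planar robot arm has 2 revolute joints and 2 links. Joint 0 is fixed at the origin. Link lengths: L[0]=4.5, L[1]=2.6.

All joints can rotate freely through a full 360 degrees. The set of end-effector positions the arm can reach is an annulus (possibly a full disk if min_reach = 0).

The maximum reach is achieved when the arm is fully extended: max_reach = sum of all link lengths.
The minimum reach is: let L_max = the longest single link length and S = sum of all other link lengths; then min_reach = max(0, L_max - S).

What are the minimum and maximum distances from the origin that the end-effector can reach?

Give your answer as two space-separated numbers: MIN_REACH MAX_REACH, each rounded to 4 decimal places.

Answer: 1.9000 7.1000

Derivation:
Link lengths: [4.5, 2.6]
max_reach = 4.5 + 2.6 = 7.1
L_max = max([4.5, 2.6]) = 4.5
S (sum of others) = 7.1 - 4.5 = 2.6
min_reach = max(0, 4.5 - 2.6) = max(0, 1.9) = 1.9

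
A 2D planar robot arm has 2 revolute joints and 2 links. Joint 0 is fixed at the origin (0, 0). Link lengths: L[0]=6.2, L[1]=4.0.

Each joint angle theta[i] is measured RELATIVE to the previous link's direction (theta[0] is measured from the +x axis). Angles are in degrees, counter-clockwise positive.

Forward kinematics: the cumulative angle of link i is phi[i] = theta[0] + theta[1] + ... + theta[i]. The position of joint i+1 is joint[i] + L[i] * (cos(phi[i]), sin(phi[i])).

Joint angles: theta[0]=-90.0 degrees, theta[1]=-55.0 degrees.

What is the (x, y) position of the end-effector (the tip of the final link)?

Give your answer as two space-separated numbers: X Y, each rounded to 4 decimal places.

Answer: -3.2766 -8.4943

Derivation:
joint[0] = (0.0000, 0.0000)  (base)
link 0: phi[0] = -90 = -90 deg
  cos(-90 deg) = 0.0000, sin(-90 deg) = -1.0000
  joint[1] = (0.0000, 0.0000) + 6.2 * (0.0000, -1.0000) = (0.0000 + 0.0000, 0.0000 + -6.2000) = (0.0000, -6.2000)
link 1: phi[1] = -90 + -55 = -145 deg
  cos(-145 deg) = -0.8192, sin(-145 deg) = -0.5736
  joint[2] = (0.0000, -6.2000) + 4 * (-0.8192, -0.5736) = (0.0000 + -3.2766, -6.2000 + -2.2943) = (-3.2766, -8.4943)
End effector: (-3.2766, -8.4943)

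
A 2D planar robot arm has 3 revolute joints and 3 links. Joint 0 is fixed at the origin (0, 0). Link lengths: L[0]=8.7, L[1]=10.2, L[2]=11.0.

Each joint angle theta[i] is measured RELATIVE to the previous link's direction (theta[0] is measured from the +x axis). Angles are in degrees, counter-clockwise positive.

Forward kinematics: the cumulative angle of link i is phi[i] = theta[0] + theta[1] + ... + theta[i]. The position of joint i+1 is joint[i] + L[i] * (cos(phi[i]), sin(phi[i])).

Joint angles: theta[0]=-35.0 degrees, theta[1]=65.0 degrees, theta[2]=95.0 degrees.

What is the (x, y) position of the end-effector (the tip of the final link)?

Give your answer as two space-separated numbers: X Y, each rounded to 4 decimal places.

joint[0] = (0.0000, 0.0000)  (base)
link 0: phi[0] = -35 = -35 deg
  cos(-35 deg) = 0.8192, sin(-35 deg) = -0.5736
  joint[1] = (0.0000, 0.0000) + 8.7 * (0.8192, -0.5736) = (0.0000 + 7.1266, 0.0000 + -4.9901) = (7.1266, -4.9901)
link 1: phi[1] = -35 + 65 = 30 deg
  cos(30 deg) = 0.8660, sin(30 deg) = 0.5000
  joint[2] = (7.1266, -4.9901) + 10.2 * (0.8660, 0.5000) = (7.1266 + 8.8335, -4.9901 + 5.1000) = (15.9601, 0.1099)
link 2: phi[2] = -35 + 65 + 95 = 125 deg
  cos(125 deg) = -0.5736, sin(125 deg) = 0.8192
  joint[3] = (15.9601, 0.1099) + 11 * (-0.5736, 0.8192) = (15.9601 + -6.3093, 0.1099 + 9.0107) = (9.6507, 9.1206)
End effector: (9.6507, 9.1206)

Answer: 9.6507 9.1206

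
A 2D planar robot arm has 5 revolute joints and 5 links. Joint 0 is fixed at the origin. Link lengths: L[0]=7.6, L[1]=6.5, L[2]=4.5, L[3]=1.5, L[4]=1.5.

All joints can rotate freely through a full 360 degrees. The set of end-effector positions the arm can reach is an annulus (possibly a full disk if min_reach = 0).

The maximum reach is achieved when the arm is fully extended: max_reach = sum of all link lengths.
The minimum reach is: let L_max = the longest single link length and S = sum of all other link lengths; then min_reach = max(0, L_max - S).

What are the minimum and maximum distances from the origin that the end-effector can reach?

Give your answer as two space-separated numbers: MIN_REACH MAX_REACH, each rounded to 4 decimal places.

Link lengths: [7.6, 6.5, 4.5, 1.5, 1.5]
max_reach = 7.6 + 6.5 + 4.5 + 1.5 + 1.5 = 21.6
L_max = max([7.6, 6.5, 4.5, 1.5, 1.5]) = 7.6
S (sum of others) = 21.6 - 7.6 = 14
min_reach = max(0, 7.6 - 14) = max(0, -6.4) = 0

Answer: 0.0000 21.6000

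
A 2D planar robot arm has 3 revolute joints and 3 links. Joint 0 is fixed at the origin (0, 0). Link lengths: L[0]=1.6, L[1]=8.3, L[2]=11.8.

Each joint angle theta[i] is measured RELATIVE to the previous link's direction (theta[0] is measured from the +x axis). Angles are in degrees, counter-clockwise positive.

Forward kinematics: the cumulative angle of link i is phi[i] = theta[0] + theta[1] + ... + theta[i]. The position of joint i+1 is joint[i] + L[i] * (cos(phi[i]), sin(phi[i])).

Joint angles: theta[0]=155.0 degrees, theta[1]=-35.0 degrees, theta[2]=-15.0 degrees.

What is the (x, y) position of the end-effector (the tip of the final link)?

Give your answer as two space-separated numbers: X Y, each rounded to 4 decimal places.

joint[0] = (0.0000, 0.0000)  (base)
link 0: phi[0] = 155 = 155 deg
  cos(155 deg) = -0.9063, sin(155 deg) = 0.4226
  joint[1] = (0.0000, 0.0000) + 1.6 * (-0.9063, 0.4226) = (0.0000 + -1.4501, 0.0000 + 0.6762) = (-1.4501, 0.6762)
link 1: phi[1] = 155 + -35 = 120 deg
  cos(120 deg) = -0.5000, sin(120 deg) = 0.8660
  joint[2] = (-1.4501, 0.6762) + 8.3 * (-0.5000, 0.8660) = (-1.4501 + -4.1500, 0.6762 + 7.1880) = (-5.6001, 7.8642)
link 2: phi[2] = 155 + -35 + -15 = 105 deg
  cos(105 deg) = -0.2588, sin(105 deg) = 0.9659
  joint[3] = (-5.6001, 7.8642) + 11.8 * (-0.2588, 0.9659) = (-5.6001 + -3.0541, 7.8642 + 11.3979) = (-8.6542, 19.2621)
End effector: (-8.6542, 19.2621)

Answer: -8.6542 19.2621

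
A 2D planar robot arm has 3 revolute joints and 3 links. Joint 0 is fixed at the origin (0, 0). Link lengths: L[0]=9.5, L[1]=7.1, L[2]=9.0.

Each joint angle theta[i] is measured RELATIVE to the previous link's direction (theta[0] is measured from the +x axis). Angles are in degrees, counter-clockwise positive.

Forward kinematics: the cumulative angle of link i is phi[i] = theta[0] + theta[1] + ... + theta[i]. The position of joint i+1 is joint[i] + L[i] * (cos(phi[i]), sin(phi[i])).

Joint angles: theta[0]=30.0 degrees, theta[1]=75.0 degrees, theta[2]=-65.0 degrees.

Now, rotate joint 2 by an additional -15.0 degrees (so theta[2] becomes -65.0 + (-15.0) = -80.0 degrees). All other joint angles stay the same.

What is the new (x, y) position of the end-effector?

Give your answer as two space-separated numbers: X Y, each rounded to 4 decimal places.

joint[0] = (0.0000, 0.0000)  (base)
link 0: phi[0] = 30 = 30 deg
  cos(30 deg) = 0.8660, sin(30 deg) = 0.5000
  joint[1] = (0.0000, 0.0000) + 9.5 * (0.8660, 0.5000) = (0.0000 + 8.2272, 0.0000 + 4.7500) = (8.2272, 4.7500)
link 1: phi[1] = 30 + 75 = 105 deg
  cos(105 deg) = -0.2588, sin(105 deg) = 0.9659
  joint[2] = (8.2272, 4.7500) + 7.1 * (-0.2588, 0.9659) = (8.2272 + -1.8376, 4.7500 + 6.8581) = (6.3896, 11.6081)
link 2: phi[2] = 30 + 75 + -80 = 25 deg
  cos(25 deg) = 0.9063, sin(25 deg) = 0.4226
  joint[3] = (6.3896, 11.6081) + 9 * (0.9063, 0.4226) = (6.3896 + 8.1568, 11.6081 + 3.8036) = (14.5464, 15.4116)
End effector: (14.5464, 15.4116)

Answer: 14.5464 15.4116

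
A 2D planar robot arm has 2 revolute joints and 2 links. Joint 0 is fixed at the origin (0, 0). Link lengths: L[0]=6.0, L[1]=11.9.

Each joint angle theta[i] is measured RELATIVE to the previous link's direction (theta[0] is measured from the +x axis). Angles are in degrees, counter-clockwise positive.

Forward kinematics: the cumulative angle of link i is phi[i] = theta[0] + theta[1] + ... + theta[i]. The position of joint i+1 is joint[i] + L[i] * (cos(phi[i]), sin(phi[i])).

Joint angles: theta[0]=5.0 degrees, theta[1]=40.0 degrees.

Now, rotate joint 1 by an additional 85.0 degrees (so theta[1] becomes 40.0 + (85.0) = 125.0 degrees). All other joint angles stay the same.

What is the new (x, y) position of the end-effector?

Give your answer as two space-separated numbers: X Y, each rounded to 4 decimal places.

Answer: -1.6720 9.6389

Derivation:
joint[0] = (0.0000, 0.0000)  (base)
link 0: phi[0] = 5 = 5 deg
  cos(5 deg) = 0.9962, sin(5 deg) = 0.0872
  joint[1] = (0.0000, 0.0000) + 6 * (0.9962, 0.0872) = (0.0000 + 5.9772, 0.0000 + 0.5229) = (5.9772, 0.5229)
link 1: phi[1] = 5 + 125 = 130 deg
  cos(130 deg) = -0.6428, sin(130 deg) = 0.7660
  joint[2] = (5.9772, 0.5229) + 11.9 * (-0.6428, 0.7660) = (5.9772 + -7.6492, 0.5229 + 9.1159) = (-1.6720, 9.6389)
End effector: (-1.6720, 9.6389)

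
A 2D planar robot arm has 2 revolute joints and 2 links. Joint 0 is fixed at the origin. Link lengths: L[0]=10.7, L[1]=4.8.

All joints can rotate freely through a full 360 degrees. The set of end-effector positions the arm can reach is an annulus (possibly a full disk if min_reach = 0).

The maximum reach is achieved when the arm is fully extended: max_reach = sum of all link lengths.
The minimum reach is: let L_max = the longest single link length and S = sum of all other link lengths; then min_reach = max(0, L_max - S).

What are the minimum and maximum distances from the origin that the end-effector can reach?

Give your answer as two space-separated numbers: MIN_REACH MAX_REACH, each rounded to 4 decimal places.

Answer: 5.9000 15.5000

Derivation:
Link lengths: [10.7, 4.8]
max_reach = 10.7 + 4.8 = 15.5
L_max = max([10.7, 4.8]) = 10.7
S (sum of others) = 15.5 - 10.7 = 4.8
min_reach = max(0, 10.7 - 4.8) = max(0, 5.9) = 5.9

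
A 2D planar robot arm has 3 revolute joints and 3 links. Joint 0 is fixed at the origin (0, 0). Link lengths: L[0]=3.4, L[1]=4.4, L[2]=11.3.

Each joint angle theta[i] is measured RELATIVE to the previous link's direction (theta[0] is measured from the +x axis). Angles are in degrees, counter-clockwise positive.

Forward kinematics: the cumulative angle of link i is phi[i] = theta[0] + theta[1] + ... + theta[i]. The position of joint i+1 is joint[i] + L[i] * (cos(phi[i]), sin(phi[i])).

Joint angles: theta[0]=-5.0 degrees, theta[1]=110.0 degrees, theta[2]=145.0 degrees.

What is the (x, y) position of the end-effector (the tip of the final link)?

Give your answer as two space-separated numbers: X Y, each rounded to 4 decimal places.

joint[0] = (0.0000, 0.0000)  (base)
link 0: phi[0] = -5 = -5 deg
  cos(-5 deg) = 0.9962, sin(-5 deg) = -0.0872
  joint[1] = (0.0000, 0.0000) + 3.4 * (0.9962, -0.0872) = (0.0000 + 3.3871, 0.0000 + -0.2963) = (3.3871, -0.2963)
link 1: phi[1] = -5 + 110 = 105 deg
  cos(105 deg) = -0.2588, sin(105 deg) = 0.9659
  joint[2] = (3.3871, -0.2963) + 4.4 * (-0.2588, 0.9659) = (3.3871 + -1.1388, -0.2963 + 4.2501) = (2.2483, 3.9537)
link 2: phi[2] = -5 + 110 + 145 = 250 deg
  cos(250 deg) = -0.3420, sin(250 deg) = -0.9397
  joint[3] = (2.2483, 3.9537) + 11.3 * (-0.3420, -0.9397) = (2.2483 + -3.8648, 3.9537 + -10.6185) = (-1.6166, -6.6648)
End effector: (-1.6166, -6.6648)

Answer: -1.6166 -6.6648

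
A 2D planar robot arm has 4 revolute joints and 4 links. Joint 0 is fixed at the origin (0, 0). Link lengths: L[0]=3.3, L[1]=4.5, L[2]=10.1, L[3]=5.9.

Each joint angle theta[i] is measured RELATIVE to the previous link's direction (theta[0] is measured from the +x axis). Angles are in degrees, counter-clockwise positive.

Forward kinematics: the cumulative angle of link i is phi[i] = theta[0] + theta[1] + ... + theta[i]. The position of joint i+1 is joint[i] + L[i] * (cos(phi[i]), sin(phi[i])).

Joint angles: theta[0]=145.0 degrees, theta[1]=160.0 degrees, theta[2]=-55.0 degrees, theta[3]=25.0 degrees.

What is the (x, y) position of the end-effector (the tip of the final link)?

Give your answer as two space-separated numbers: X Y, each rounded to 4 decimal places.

Answer: -3.0623 -17.1618

Derivation:
joint[0] = (0.0000, 0.0000)  (base)
link 0: phi[0] = 145 = 145 deg
  cos(145 deg) = -0.8192, sin(145 deg) = 0.5736
  joint[1] = (0.0000, 0.0000) + 3.3 * (-0.8192, 0.5736) = (0.0000 + -2.7032, 0.0000 + 1.8928) = (-2.7032, 1.8928)
link 1: phi[1] = 145 + 160 = 305 deg
  cos(305 deg) = 0.5736, sin(305 deg) = -0.8192
  joint[2] = (-2.7032, 1.8928) + 4.5 * (0.5736, -0.8192) = (-2.7032 + 2.5811, 1.8928 + -3.6862) = (-0.1221, -1.7934)
link 2: phi[2] = 145 + 160 + -55 = 250 deg
  cos(250 deg) = -0.3420, sin(250 deg) = -0.9397
  joint[3] = (-0.1221, -1.7934) + 10.1 * (-0.3420, -0.9397) = (-0.1221 + -3.4544, -1.7934 + -9.4909) = (-3.5765, -11.2843)
link 3: phi[3] = 145 + 160 + -55 + 25 = 275 deg
  cos(275 deg) = 0.0872, sin(275 deg) = -0.9962
  joint[4] = (-3.5765, -11.2843) + 5.9 * (0.0872, -0.9962) = (-3.5765 + 0.5142, -11.2843 + -5.8775) = (-3.0623, -17.1618)
End effector: (-3.0623, -17.1618)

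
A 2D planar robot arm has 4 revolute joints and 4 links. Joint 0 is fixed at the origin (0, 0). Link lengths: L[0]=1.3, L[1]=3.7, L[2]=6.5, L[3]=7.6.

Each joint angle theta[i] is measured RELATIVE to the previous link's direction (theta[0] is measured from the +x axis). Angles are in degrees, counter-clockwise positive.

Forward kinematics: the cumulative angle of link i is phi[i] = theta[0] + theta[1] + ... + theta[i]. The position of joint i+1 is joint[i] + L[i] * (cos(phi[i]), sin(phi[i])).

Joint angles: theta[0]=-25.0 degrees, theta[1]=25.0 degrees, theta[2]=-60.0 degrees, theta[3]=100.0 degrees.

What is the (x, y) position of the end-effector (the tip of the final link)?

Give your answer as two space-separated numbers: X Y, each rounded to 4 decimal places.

joint[0] = (0.0000, 0.0000)  (base)
link 0: phi[0] = -25 = -25 deg
  cos(-25 deg) = 0.9063, sin(-25 deg) = -0.4226
  joint[1] = (0.0000, 0.0000) + 1.3 * (0.9063, -0.4226) = (0.0000 + 1.1782, 0.0000 + -0.5494) = (1.1782, -0.5494)
link 1: phi[1] = -25 + 25 = 0 deg
  cos(0 deg) = 1.0000, sin(0 deg) = 0.0000
  joint[2] = (1.1782, -0.5494) + 3.7 * (1.0000, 0.0000) = (1.1782 + 3.7000, -0.5494 + 0.0000) = (4.8782, -0.5494)
link 2: phi[2] = -25 + 25 + -60 = -60 deg
  cos(-60 deg) = 0.5000, sin(-60 deg) = -0.8660
  joint[3] = (4.8782, -0.5494) + 6.5 * (0.5000, -0.8660) = (4.8782 + 3.2500, -0.5494 + -5.6292) = (8.1282, -6.1786)
link 3: phi[3] = -25 + 25 + -60 + 100 = 40 deg
  cos(40 deg) = 0.7660, sin(40 deg) = 0.6428
  joint[4] = (8.1282, -6.1786) + 7.6 * (0.7660, 0.6428) = (8.1282 + 5.8219, -6.1786 + 4.8852) = (13.9501, -1.2934)
End effector: (13.9501, -1.2934)

Answer: 13.9501 -1.2934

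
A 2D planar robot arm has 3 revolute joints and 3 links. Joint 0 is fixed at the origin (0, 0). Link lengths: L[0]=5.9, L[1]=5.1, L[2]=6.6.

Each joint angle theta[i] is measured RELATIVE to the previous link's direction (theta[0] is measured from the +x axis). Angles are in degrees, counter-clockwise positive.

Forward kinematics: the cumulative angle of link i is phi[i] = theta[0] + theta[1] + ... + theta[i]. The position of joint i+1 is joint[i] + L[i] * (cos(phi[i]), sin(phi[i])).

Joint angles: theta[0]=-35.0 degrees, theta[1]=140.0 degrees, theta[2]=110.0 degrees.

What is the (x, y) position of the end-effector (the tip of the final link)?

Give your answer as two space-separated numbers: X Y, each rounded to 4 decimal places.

joint[0] = (0.0000, 0.0000)  (base)
link 0: phi[0] = -35 = -35 deg
  cos(-35 deg) = 0.8192, sin(-35 deg) = -0.5736
  joint[1] = (0.0000, 0.0000) + 5.9 * (0.8192, -0.5736) = (0.0000 + 4.8330, 0.0000 + -3.3841) = (4.8330, -3.3841)
link 1: phi[1] = -35 + 140 = 105 deg
  cos(105 deg) = -0.2588, sin(105 deg) = 0.9659
  joint[2] = (4.8330, -3.3841) + 5.1 * (-0.2588, 0.9659) = (4.8330 + -1.3200, -3.3841 + 4.9262) = (3.5130, 1.5421)
link 2: phi[2] = -35 + 140 + 110 = 215 deg
  cos(215 deg) = -0.8192, sin(215 deg) = -0.5736
  joint[3] = (3.5130, 1.5421) + 6.6 * (-0.8192, -0.5736) = (3.5130 + -5.4064, 1.5421 + -3.7856) = (-1.8934, -2.2435)
End effector: (-1.8934, -2.2435)

Answer: -1.8934 -2.2435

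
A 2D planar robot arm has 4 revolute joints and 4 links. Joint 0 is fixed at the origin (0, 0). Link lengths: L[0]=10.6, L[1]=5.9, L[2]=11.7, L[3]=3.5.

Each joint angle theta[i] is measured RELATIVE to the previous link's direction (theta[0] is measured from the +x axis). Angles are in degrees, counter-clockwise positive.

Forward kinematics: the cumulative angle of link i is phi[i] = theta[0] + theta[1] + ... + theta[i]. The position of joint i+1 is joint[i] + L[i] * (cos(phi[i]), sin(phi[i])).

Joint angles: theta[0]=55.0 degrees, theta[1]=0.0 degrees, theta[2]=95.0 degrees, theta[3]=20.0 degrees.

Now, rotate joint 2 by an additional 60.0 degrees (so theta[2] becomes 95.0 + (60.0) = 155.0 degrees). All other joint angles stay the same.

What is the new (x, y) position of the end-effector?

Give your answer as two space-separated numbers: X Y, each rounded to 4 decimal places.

joint[0] = (0.0000, 0.0000)  (base)
link 0: phi[0] = 55 = 55 deg
  cos(55 deg) = 0.5736, sin(55 deg) = 0.8192
  joint[1] = (0.0000, 0.0000) + 10.6 * (0.5736, 0.8192) = (0.0000 + 6.0799, 0.0000 + 8.6830) = (6.0799, 8.6830)
link 1: phi[1] = 55 + 0 = 55 deg
  cos(55 deg) = 0.5736, sin(55 deg) = 0.8192
  joint[2] = (6.0799, 8.6830) + 5.9 * (0.5736, 0.8192) = (6.0799 + 3.3841, 8.6830 + 4.8330) = (9.4640, 13.5160)
link 2: phi[2] = 55 + 0 + 155 = 210 deg
  cos(210 deg) = -0.8660, sin(210 deg) = -0.5000
  joint[3] = (9.4640, 13.5160) + 11.7 * (-0.8660, -0.5000) = (9.4640 + -10.1325, 13.5160 + -5.8500) = (-0.6685, 7.6660)
link 3: phi[3] = 55 + 0 + 155 + 20 = 230 deg
  cos(230 deg) = -0.6428, sin(230 deg) = -0.7660
  joint[4] = (-0.6685, 7.6660) + 3.5 * (-0.6428, -0.7660) = (-0.6685 + -2.2498, 7.6660 + -2.6812) = (-2.9182, 4.9849)
End effector: (-2.9182, 4.9849)

Answer: -2.9182 4.9849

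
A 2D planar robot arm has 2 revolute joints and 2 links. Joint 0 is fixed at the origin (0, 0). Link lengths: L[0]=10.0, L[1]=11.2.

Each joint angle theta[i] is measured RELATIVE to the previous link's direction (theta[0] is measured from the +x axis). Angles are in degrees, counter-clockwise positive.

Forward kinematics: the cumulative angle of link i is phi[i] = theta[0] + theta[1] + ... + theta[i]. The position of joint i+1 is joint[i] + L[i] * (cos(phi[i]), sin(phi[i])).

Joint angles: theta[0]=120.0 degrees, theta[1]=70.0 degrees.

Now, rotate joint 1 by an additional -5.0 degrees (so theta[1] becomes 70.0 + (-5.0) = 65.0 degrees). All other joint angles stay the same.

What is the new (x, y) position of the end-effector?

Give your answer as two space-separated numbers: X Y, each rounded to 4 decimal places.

Answer: -16.1574 7.6841

Derivation:
joint[0] = (0.0000, 0.0000)  (base)
link 0: phi[0] = 120 = 120 deg
  cos(120 deg) = -0.5000, sin(120 deg) = 0.8660
  joint[1] = (0.0000, 0.0000) + 10 * (-0.5000, 0.8660) = (0.0000 + -5.0000, 0.0000 + 8.6603) = (-5.0000, 8.6603)
link 1: phi[1] = 120 + 65 = 185 deg
  cos(185 deg) = -0.9962, sin(185 deg) = -0.0872
  joint[2] = (-5.0000, 8.6603) + 11.2 * (-0.9962, -0.0872) = (-5.0000 + -11.1574, 8.6603 + -0.9761) = (-16.1574, 7.6841)
End effector: (-16.1574, 7.6841)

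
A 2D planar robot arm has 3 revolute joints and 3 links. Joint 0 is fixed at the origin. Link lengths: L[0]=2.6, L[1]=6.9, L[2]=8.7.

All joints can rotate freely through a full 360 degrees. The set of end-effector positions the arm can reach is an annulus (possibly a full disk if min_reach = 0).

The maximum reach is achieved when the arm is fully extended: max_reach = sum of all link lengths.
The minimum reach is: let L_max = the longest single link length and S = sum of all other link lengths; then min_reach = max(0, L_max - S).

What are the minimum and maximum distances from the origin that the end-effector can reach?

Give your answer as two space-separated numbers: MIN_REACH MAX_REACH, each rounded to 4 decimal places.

Answer: 0.0000 18.2000

Derivation:
Link lengths: [2.6, 6.9, 8.7]
max_reach = 2.6 + 6.9 + 8.7 = 18.2
L_max = max([2.6, 6.9, 8.7]) = 8.7
S (sum of others) = 18.2 - 8.7 = 9.5
min_reach = max(0, 8.7 - 9.5) = max(0, -0.8) = 0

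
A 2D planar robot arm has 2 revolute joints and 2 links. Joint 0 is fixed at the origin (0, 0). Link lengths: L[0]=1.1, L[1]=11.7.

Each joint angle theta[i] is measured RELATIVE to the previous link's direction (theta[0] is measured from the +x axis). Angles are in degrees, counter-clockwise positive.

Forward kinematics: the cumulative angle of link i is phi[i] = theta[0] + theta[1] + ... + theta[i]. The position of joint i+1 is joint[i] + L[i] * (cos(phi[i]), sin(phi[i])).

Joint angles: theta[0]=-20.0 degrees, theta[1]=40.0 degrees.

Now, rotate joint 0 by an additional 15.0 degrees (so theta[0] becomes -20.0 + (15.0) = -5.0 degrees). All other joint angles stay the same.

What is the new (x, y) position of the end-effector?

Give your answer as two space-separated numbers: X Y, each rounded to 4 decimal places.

Answer: 10.6799 6.6150

Derivation:
joint[0] = (0.0000, 0.0000)  (base)
link 0: phi[0] = -5 = -5 deg
  cos(-5 deg) = 0.9962, sin(-5 deg) = -0.0872
  joint[1] = (0.0000, 0.0000) + 1.1 * (0.9962, -0.0872) = (0.0000 + 1.0958, 0.0000 + -0.0959) = (1.0958, -0.0959)
link 1: phi[1] = -5 + 40 = 35 deg
  cos(35 deg) = 0.8192, sin(35 deg) = 0.5736
  joint[2] = (1.0958, -0.0959) + 11.7 * (0.8192, 0.5736) = (1.0958 + 9.5841, -0.0959 + 6.7108) = (10.6799, 6.6150)
End effector: (10.6799, 6.6150)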